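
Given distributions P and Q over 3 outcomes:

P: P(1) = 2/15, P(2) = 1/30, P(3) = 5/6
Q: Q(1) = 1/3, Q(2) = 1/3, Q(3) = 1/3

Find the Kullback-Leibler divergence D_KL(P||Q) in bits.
0.8146 bits

D_KL(P||Q) = Σ P(x) log₂(P(x)/Q(x))

Computing term by term:
  P(1)·log₂(P(1)/Q(1)) = (2/15)·log₂((2/15)/(1/3)) = -0.17626
  P(2)·log₂(P(2)/Q(2)) = (1/30)·log₂((1/30)/(1/3)) = -0.11073
  P(3)·log₂(P(3)/Q(3)) = (5/6)·log₂((5/6)/(1/3)) = 1.10161

D_KL(P||Q) = -0.17626 - 0.11073 + 1.10161 = 0.81462 ≈ 0.8146 bits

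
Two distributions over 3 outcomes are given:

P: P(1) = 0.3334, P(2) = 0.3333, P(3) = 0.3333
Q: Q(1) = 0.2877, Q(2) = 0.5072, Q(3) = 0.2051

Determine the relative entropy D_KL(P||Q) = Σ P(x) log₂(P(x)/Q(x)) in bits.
0.1025 bits

D_KL(P||Q) = Σ P(x) log₂(P(x)/Q(x))

Computing term by term:
  P(1)·log₂(P(1)/Q(1)) = 0.3334·log₂(0.3334/0.2877) = 0.07091
  P(2)·log₂(P(2)/Q(2)) = 0.3333·log₂(0.3333/0.5072) = -0.20189
  P(3)·log₂(P(3)/Q(3)) = 0.3333·log₂(0.3333/0.2051) = 0.23347

D_KL(P||Q) = 0.07091 - 0.20189 + 0.23347 = 0.10249 ≈ 0.1025 bits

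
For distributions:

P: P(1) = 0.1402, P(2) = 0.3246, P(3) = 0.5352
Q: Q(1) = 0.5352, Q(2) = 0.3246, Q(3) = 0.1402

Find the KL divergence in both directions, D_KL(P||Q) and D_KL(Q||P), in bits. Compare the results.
D_KL(P||Q) = 0.7634 bits, D_KL(Q||P) = 0.7634 bits. The two directions give exactly the same value for this pair.

D_KL(P||Q) = Σ P(x) log₂(P(x)/Q(x))

Computing term by term:
  P(1)·log₂(P(1)/Q(1)) = 0.1402·log₂(0.1402/0.5352) = -0.27095
  P(2)·log₂(P(2)/Q(2)) = 0.3246·log₂(0.3246/0.3246) = 0.00000
  P(3)·log₂(P(3)/Q(3)) = 0.5352·log₂(0.5352/0.1402) = 1.03432

D_KL(P||Q) = -0.27095 + 0.00000 + 1.03432 = 0.76337 ≈ 0.7634 bits

D_KL(Q||P) = Σ Q(x) log₂(Q(x)/P(x))

Computing term by term:
  Q(1)·log₂(Q(1)/P(1)) = 0.5352·log₂(0.5352/0.1402) = 1.03432
  Q(2)·log₂(Q(2)/P(2)) = 0.3246·log₂(0.3246/0.3246) = 0.00000
  Q(3)·log₂(Q(3)/P(3)) = 0.1402·log₂(0.1402/0.5352) = -0.27095

D_KL(Q||P) = 1.03432 + 0.00000 - 0.27095 = 0.76337 ≈ 0.7634 bits

These ARE equal here. Q is P with outcomes relabeled (Q(1) = P(3), Q(3) = P(1)) by a relabeling that is its own inverse, so the two sums contain exactly the same terms in a different order. This is a special case — KL divergence is not symmetric in general: D_KL(P||Q) ≠ D_KL(Q||P) for most P, Q.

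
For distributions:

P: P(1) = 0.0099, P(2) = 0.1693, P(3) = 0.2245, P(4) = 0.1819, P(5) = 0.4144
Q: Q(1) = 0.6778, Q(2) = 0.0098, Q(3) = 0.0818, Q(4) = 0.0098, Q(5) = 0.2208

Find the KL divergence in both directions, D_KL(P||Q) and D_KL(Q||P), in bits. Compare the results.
D_KL(P||Q) = 2.1055 bits, D_KL(Q||P) = 3.7315 bits. D_KL(Q||P) is larger than D_KL(P||Q) by 1.6260 bits; the two directions differ.

D_KL(P||Q) = Σ P(x) log₂(P(x)/Q(x))

Computing term by term:
  P(1)·log₂(P(1)/Q(1)) = 0.0099·log₂(0.0099/0.6778) = -0.06036
  P(2)·log₂(P(2)/Q(2)) = 0.1693·log₂(0.1693/0.0098) = 0.69593
  P(3)·log₂(P(3)/Q(3)) = 0.2245·log₂(0.2245/0.0818) = 0.32699
  P(4)·log₂(P(4)/Q(4)) = 0.1819·log₂(0.1819/0.0098) = 0.76657
  P(5)·log₂(P(5)/Q(5)) = 0.4144·log₂(0.4144/0.2208) = 0.37639

D_KL(P||Q) = -0.06036 + 0.69593 + 0.32699 + 0.76657 + 0.37639 = 2.10552 ≈ 2.1055 bits

D_KL(Q||P) = Σ Q(x) log₂(Q(x)/P(x))

Computing term by term:
  Q(1)·log₂(Q(1)/P(1)) = 0.6778·log₂(0.6778/0.0099) = 4.13274
  Q(2)·log₂(Q(2)/P(2)) = 0.0098·log₂(0.0098/0.1693) = -0.04028
  Q(3)·log₂(Q(3)/P(3)) = 0.0818·log₂(0.0818/0.2245) = -0.11915
  Q(4)·log₂(Q(4)/P(4)) = 0.0098·log₂(0.0098/0.1819) = -0.04130
  Q(5)·log₂(Q(5)/P(5)) = 0.2208·log₂(0.2208/0.4144) = -0.20055

D_KL(Q||P) = 4.13274 - 0.04028 - 0.11915 - 0.04130 - 0.20055 = 3.73146 ≈ 3.7315 bits

These are NOT equal (difference: 1.6260 bits). KL divergence is asymmetric: D_KL(P||Q) ≠ D_KL(Q||P) in general.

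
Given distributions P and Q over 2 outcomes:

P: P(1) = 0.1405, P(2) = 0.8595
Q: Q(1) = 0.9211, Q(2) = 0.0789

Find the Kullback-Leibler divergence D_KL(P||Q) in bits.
2.5802 bits

D_KL(P||Q) = Σ P(x) log₂(P(x)/Q(x))

Computing term by term:
  P(1)·log₂(P(1)/Q(1)) = 0.1405·log₂(0.1405/0.9211) = -0.38115
  P(2)·log₂(P(2)/Q(2)) = 0.8595·log₂(0.8595/0.0789) = 2.96132

D_KL(P||Q) = -0.38115 + 2.96132 = 2.58017 ≈ 2.5802 bits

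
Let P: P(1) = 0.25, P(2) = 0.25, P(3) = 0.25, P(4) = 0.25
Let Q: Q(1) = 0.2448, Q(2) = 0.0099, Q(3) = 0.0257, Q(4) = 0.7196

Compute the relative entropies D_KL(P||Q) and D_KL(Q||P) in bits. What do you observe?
D_KL(P||Q) = 1.6114 bits, D_KL(Q||P) = 0.9597 bits. The two directions give different values (D_KL(P||Q) exceeds D_KL(Q||P) by 0.6517 bits): KL divergence is asymmetric.

D_KL(P||Q) = Σ P(x) log₂(P(x)/Q(x))

Computing term by term:
  P(1)·log₂(P(1)/Q(1)) = 0.25·log₂(0.25/0.2448) = 0.00758
  P(2)·log₂(P(2)/Q(2)) = 0.25·log₂(0.25/0.0099) = 1.16459
  P(3)·log₂(P(3)/Q(3)) = 0.25·log₂(0.25/0.0257) = 0.82052
  P(4)·log₂(P(4)/Q(4)) = 0.25·log₂(0.25/0.7196) = -0.38132

D_KL(P||Q) = 0.00758 + 1.16459 + 0.82052 - 0.38132 = 1.61137 ≈ 1.6114 bits

D_KL(Q||P) = Σ Q(x) log₂(Q(x)/P(x))

Computing term by term:
  Q(1)·log₂(Q(1)/P(1)) = 0.2448·log₂(0.2448/0.25) = -0.00742
  Q(2)·log₂(Q(2)/P(2)) = 0.0099·log₂(0.0099/0.25) = -0.04612
  Q(3)·log₂(Q(3)/P(3)) = 0.0257·log₂(0.0257/0.25) = -0.08435
  Q(4)·log₂(Q(4)/P(4)) = 0.7196·log₂(0.7196/0.25) = 1.09758

D_KL(Q||P) = -0.00742 - 0.04612 - 0.08435 + 1.09758 = 0.95969 ≈ 0.9597 bits

These are NOT equal (difference: 0.6517 bits). KL divergence is asymmetric: D_KL(P||Q) ≠ D_KL(Q||P) in general.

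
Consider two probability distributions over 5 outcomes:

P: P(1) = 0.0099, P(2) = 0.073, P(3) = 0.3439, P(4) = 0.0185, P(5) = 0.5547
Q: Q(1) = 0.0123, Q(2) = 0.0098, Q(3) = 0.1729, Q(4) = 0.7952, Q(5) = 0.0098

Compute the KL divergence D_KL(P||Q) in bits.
3.6791 bits

D_KL(P||Q) = Σ P(x) log₂(P(x)/Q(x))

Computing term by term:
  P(1)·log₂(P(1)/Q(1)) = 0.0099·log₂(0.0099/0.0123) = -0.00310
  P(2)·log₂(P(2)/Q(2)) = 0.073·log₂(0.073/0.0098) = 0.21148
  P(3)·log₂(P(3)/Q(3)) = 0.3439·log₂(0.3439/0.1729) = 0.34117
  P(4)·log₂(P(4)/Q(4)) = 0.0185·log₂(0.0185/0.7952) = -0.10038
  P(5)·log₂(P(5)/Q(5)) = 0.5547·log₂(0.5547/0.0098) = 3.22990

D_KL(P||Q) = -0.00310 + 0.21148 + 0.34117 - 0.10038 + 3.22990 = 3.67907 ≈ 3.6791 bits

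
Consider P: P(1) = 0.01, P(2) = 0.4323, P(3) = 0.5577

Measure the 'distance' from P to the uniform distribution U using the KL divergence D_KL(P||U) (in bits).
0.5257 bits

U(i) = 1/3 for all i

D_KL(P||U) = Σ P(x) log₂(P(x) / (1/3))
           = Σ P(x) log₂(P(x)) + log₂(3)
           = log₂(3) - H(P)

H(P) = -Σ P(x) log₂(P(x)):
  -P(1)·log₂(P(1)) = -(0.01)·log₂(0.01) = 0.06644
  -P(2)·log₂(P(2)) = -(0.4323)·log₂(0.4323) = 0.52304
  -P(3)·log₂(P(3)) = -(0.5577)·log₂(0.5577) = 0.46983
H(P) = 0.06644 + 0.52304 + 0.46983 = 1.05931 bits

log₂(3) = 1.58496 bits

D_KL(P||U) = 1.58496 - 1.05931 = 0.52565 ≈ 0.5257 bits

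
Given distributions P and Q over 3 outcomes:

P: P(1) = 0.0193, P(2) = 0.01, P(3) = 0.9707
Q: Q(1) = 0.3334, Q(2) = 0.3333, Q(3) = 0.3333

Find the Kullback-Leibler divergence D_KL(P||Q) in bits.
1.3671 bits

D_KL(P||Q) = Σ P(x) log₂(P(x)/Q(x))

Computing term by term:
  P(1)·log₂(P(1)/Q(1)) = 0.0193·log₂(0.0193/0.3334) = -0.07933
  P(2)·log₂(P(2)/Q(2)) = 0.01·log₂(0.01/0.3333) = -0.05059
  P(3)·log₂(P(3)/Q(3)) = 0.9707·log₂(0.9707/0.3333) = 1.49702

D_KL(P||Q) = -0.07933 - 0.05059 + 1.49702 = 1.36710 ≈ 1.3671 bits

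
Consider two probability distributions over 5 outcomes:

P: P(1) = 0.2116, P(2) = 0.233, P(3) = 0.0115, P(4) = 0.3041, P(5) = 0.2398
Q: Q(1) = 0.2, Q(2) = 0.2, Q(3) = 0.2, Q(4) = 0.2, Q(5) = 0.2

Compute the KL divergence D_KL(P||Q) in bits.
0.2678 bits

D_KL(P||Q) = Σ P(x) log₂(P(x)/Q(x))

Computing term by term:
  P(1)·log₂(P(1)/Q(1)) = 0.2116·log₂(0.2116/0.2) = 0.01721
  P(2)·log₂(P(2)/Q(2)) = 0.233·log₂(0.233/0.2) = 0.05134
  P(3)·log₂(P(3)/Q(3)) = 0.0115·log₂(0.0115/0.2) = -0.04738
  P(4)·log₂(P(4)/Q(4)) = 0.3041·log₂(0.3041/0.2) = 0.18384
  P(5)·log₂(P(5)/Q(5)) = 0.2398·log₂(0.2398/0.2) = 0.06279

D_KL(P||Q) = 0.01721 + 0.05134 - 0.04738 + 0.18384 + 0.06279 = 0.26780 ≈ 0.2678 bits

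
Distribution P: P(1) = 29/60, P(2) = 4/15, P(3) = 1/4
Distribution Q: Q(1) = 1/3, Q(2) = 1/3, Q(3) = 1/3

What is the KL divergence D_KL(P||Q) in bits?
0.0695 bits

D_KL(P||Q) = Σ P(x) log₂(P(x)/Q(x))

Computing term by term:
  P(1)·log₂(P(1)/Q(1)) = (29/60)·log₂((29/60)/(1/3)) = 0.25909
  P(2)·log₂(P(2)/Q(2)) = (4/15)·log₂((4/15)/(1/3)) = -0.08585
  P(3)·log₂(P(3)/Q(3)) = (1/4)·log₂((1/4)/(1/3)) = -0.10376

D_KL(P||Q) = 0.25909 - 0.08585 - 0.10376 = 0.06948 ≈ 0.0695 bits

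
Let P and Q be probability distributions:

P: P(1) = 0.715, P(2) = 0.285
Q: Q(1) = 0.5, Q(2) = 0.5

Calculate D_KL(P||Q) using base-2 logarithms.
0.1378 bits

D_KL(P||Q) = Σ P(x) log₂(P(x)/Q(x))

Computing term by term:
  P(1)·log₂(P(1)/Q(1)) = 0.715·log₂(0.715/0.5) = 0.36895
  P(2)·log₂(P(2)/Q(2)) = 0.285·log₂(0.285/0.5) = -0.23113

D_KL(P||Q) = 0.36895 - 0.23113 = 0.13782 ≈ 0.1378 bits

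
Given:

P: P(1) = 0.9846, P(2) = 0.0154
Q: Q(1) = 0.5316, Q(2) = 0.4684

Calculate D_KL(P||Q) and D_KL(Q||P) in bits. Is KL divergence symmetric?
D_KL(P||Q) = 0.7996 bits, D_KL(Q||P) = 1.8350 bits. No, KL divergence is not symmetric.

D_KL(P||Q) = Σ P(x) log₂(P(x)/Q(x))

Computing term by term:
  P(1)·log₂(P(1)/Q(1)) = 0.9846·log₂(0.9846/0.5316) = 0.87550
  P(2)·log₂(P(2)/Q(2)) = 0.0154·log₂(0.0154/0.4684) = -0.07587

D_KL(P||Q) = 0.87550 - 0.07587 = 0.79963 ≈ 0.7996 bits

D_KL(Q||P) = Σ Q(x) log₂(Q(x)/P(x))

Computing term by term:
  Q(1)·log₂(Q(1)/P(1)) = 0.5316·log₂(0.5316/0.9846) = -0.47270
  Q(2)·log₂(Q(2)/P(2)) = 0.4684·log₂(0.4684/0.0154) = 2.30768

D_KL(Q||P) = -0.47270 + 2.30768 = 1.83498 ≈ 1.8350 bits

These are NOT equal (difference: 1.0354 bits). KL divergence is asymmetric: D_KL(P||Q) ≠ D_KL(Q||P) in general.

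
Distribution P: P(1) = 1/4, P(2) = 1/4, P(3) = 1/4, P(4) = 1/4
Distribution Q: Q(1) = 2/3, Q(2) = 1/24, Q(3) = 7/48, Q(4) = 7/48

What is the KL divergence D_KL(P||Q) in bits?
0.6813 bits

D_KL(P||Q) = Σ P(x) log₂(P(x)/Q(x))

Computing term by term:
  P(1)·log₂(P(1)/Q(1)) = (1/4)·log₂((1/4)/(2/3)) = -0.35376
  P(2)·log₂(P(2)/Q(2)) = (1/4)·log₂((1/4)/(1/24)) = 0.64624
  P(3)·log₂(P(3)/Q(3)) = (1/4)·log₂((1/4)/(7/48)) = 0.19440
  P(4)·log₂(P(4)/Q(4)) = (1/4)·log₂((1/4)/(7/48)) = 0.19440

D_KL(P||Q) = -0.35376 + 0.64624 + 0.19440 + 0.19440 = 0.68128 ≈ 0.6813 bits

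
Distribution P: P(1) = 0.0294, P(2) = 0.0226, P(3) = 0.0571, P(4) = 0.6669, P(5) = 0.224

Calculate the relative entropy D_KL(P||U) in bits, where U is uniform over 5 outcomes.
0.9397 bits

U(i) = 1/5 for all i

D_KL(P||U) = Σ P(x) log₂(P(x) / (1/5))
           = Σ P(x) log₂(P(x)) + log₂(5)
           = log₂(5) - H(P)

H(P) = -Σ P(x) log₂(P(x)):
  -P(1)·log₂(P(1)) = -(0.0294)·log₂(0.0294) = 0.14959
  -P(2)·log₂(P(2)) = -(0.0226)·log₂(0.0226) = 0.12357
  -P(3)·log₂(P(3)) = -(0.0571)·log₂(0.0571) = 0.23584
  -P(4)·log₂(P(4)) = -(0.6669)·log₂(0.6669) = 0.38977
  -P(5)·log₂(P(5)) = -(0.224)·log₂(0.224) = 0.48349
H(P) = 0.14959 + 0.12357 + 0.23584 + 0.38977 + 0.48349 = 1.38226 bits

log₂(5) = 2.32193 bits

D_KL(P||U) = 2.32193 - 1.38226 = 0.93967 ≈ 0.9397 bits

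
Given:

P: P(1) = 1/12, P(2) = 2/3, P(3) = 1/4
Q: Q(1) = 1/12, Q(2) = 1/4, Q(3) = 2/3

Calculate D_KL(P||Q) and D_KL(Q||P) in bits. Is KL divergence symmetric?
D_KL(P||Q) = 0.5896 bits, D_KL(Q||P) = 0.5896 bits. The two values coincide for this particular pair, but no — KL divergence is not symmetric in general.

D_KL(P||Q) = Σ P(x) log₂(P(x)/Q(x))

Computing term by term:
  P(1)·log₂(P(1)/Q(1)) = (1/12)·log₂((1/12)/(1/12)) = 0.00000
  P(2)·log₂(P(2)/Q(2)) = (2/3)·log₂((2/3)/(1/4)) = 0.94336
  P(3)·log₂(P(3)/Q(3)) = (1/4)·log₂((1/4)/(2/3)) = -0.35376

D_KL(P||Q) = 0.00000 + 0.94336 - 0.35376 = 0.58960 ≈ 0.5896 bits

D_KL(Q||P) = Σ Q(x) log₂(Q(x)/P(x))

Computing term by term:
  Q(1)·log₂(Q(1)/P(1)) = (1/12)·log₂((1/12)/(1/12)) = 0.00000
  Q(2)·log₂(Q(2)/P(2)) = (1/4)·log₂((1/4)/(2/3)) = -0.35376
  Q(3)·log₂(Q(3)/P(3)) = (2/3)·log₂((2/3)/(1/4)) = 0.94336

D_KL(Q||P) = 0.00000 - 0.35376 + 0.94336 = 0.58960 ≈ 0.5896 bits

These ARE equal here. Q is P with outcomes relabeled (Q(2) = P(3), Q(3) = P(2)) by a relabeling that is its own inverse, so the two sums contain exactly the same terms in a different order. This is a special case — KL divergence is not symmetric in general: D_KL(P||Q) ≠ D_KL(Q||P) for most P, Q.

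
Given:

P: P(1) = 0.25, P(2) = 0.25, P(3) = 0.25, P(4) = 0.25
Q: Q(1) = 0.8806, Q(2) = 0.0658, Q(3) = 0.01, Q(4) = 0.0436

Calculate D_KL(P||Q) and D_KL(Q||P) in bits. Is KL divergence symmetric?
D_KL(P||Q) = 1.8181 bits, D_KL(Q||P) = 1.3167 bits. No, KL divergence is not symmetric.

D_KL(P||Q) = Σ P(x) log₂(P(x)/Q(x))

Computing term by term:
  P(1)·log₂(P(1)/Q(1)) = 0.25·log₂(0.25/0.8806) = -0.45414
  P(2)·log₂(P(2)/Q(2)) = 0.25·log₂(0.25/0.0658) = 0.48144
  P(3)·log₂(P(3)/Q(3)) = 0.25·log₂(0.25/0.01) = 1.16096
  P(4)·log₂(P(4)/Q(4)) = 0.25·log₂(0.25/0.0436) = 0.62988

D_KL(P||Q) = -0.45414 + 0.48144 + 1.16096 + 0.62988 = 1.81814 ≈ 1.8181 bits

D_KL(Q||P) = Σ Q(x) log₂(Q(x)/P(x))

Computing term by term:
  Q(1)·log₂(Q(1)/P(1)) = 0.8806·log₂(0.8806/0.25) = 1.59966
  Q(2)·log₂(Q(2)/P(2)) = 0.0658·log₂(0.0658/0.25) = -0.12672
  Q(3)·log₂(Q(3)/P(3)) = 0.01·log₂(0.01/0.25) = -0.04644
  Q(4)·log₂(Q(4)/P(4)) = 0.0436·log₂(0.0436/0.25) = -0.10985

D_KL(Q||P) = 1.59966 - 0.12672 - 0.04644 - 0.10985 = 1.31665 ≈ 1.3167 bits

These are NOT equal (difference: 0.5014 bits). KL divergence is asymmetric: D_KL(P||Q) ≠ D_KL(Q||P) in general.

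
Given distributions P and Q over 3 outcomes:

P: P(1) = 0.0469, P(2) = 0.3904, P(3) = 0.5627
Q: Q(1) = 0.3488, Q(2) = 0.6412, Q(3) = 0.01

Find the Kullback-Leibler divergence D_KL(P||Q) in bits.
2.8565 bits

D_KL(P||Q) = Σ P(x) log₂(P(x)/Q(x))

Computing term by term:
  P(1)·log₂(P(1)/Q(1)) = 0.0469·log₂(0.0469/0.3488) = -0.13576
  P(2)·log₂(P(2)/Q(2)) = 0.3904·log₂(0.3904/0.6412) = -0.27946
  P(3)·log₂(P(3)/Q(3)) = 0.5627·log₂(0.5627/0.01) = 3.27170

D_KL(P||Q) = -0.13576 - 0.27946 + 3.27170 = 2.85648 ≈ 2.8565 bits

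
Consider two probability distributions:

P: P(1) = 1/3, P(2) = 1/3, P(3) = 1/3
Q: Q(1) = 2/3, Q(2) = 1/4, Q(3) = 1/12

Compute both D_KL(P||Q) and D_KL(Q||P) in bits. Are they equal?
D_KL(P||Q) = 0.4717 bits, D_KL(Q||P) = 0.3962 bits. No, they are not equal.

D_KL(P||Q) = Σ P(x) log₂(P(x)/Q(x))

Computing term by term:
  P(1)·log₂(P(1)/Q(1)) = (1/3)·log₂((1/3)/(2/3)) = -0.33333
  P(2)·log₂(P(2)/Q(2)) = (1/3)·log₂((1/3)/(1/4)) = 0.13835
  P(3)·log₂(P(3)/Q(3)) = (1/3)·log₂((1/3)/(1/12)) = 0.66667

D_KL(P||Q) = -0.33333 + 0.13835 + 0.66667 = 0.47169 ≈ 0.4717 bits

D_KL(Q||P) = Σ Q(x) log₂(Q(x)/P(x))

Computing term by term:
  Q(1)·log₂(Q(1)/P(1)) = (2/3)·log₂((2/3)/(1/3)) = 0.66667
  Q(2)·log₂(Q(2)/P(2)) = (1/4)·log₂((1/4)/(1/3)) = -0.10376
  Q(3)·log₂(Q(3)/P(3)) = (1/12)·log₂((1/12)/(1/3)) = -0.16667

D_KL(Q||P) = 0.66667 - 0.10376 - 0.16667 = 0.39624 ≈ 0.3962 bits

These are NOT equal (difference: 0.0755 bits). KL divergence is asymmetric: D_KL(P||Q) ≠ D_KL(Q||P) in general.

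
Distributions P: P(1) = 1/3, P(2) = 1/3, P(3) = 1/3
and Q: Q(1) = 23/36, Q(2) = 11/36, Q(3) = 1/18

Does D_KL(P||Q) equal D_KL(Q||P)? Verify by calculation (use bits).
D_KL(P||Q) = 0.5906 bits, D_KL(Q||P) = 0.4177 bits. No — D_KL(P||Q) ≠ D_KL(Q||P) for this pair.

D_KL(P||Q) = Σ P(x) log₂(P(x)/Q(x))

Computing term by term:
  P(1)·log₂(P(1)/Q(1)) = (1/3)·log₂((1/3)/(23/36)) = -0.31287
  P(2)·log₂(P(2)/Q(2)) = (1/3)·log₂((1/3)/(11/36)) = 0.04184
  P(3)·log₂(P(3)/Q(3)) = (1/3)·log₂((1/3)/(1/18)) = 0.86165

D_KL(P||Q) = -0.31287 + 0.04184 + 0.86165 = 0.59062 ≈ 0.5906 bits

D_KL(Q||P) = Σ Q(x) log₂(Q(x)/P(x))

Computing term by term:
  Q(1)·log₂(Q(1)/P(1)) = (23/36)·log₂((23/36)/(1/3)) = 0.59966
  Q(2)·log₂(Q(2)/P(2)) = (11/36)·log₂((11/36)/(1/3)) = -0.03836
  Q(3)·log₂(Q(3)/P(3)) = (1/18)·log₂((1/18)/(1/3)) = -0.14361

D_KL(Q||P) = 0.59966 - 0.03836 - 0.14361 = 0.41769 ≈ 0.4177 bits

These are NOT equal (difference: 0.1729 bits). KL divergence is asymmetric: D_KL(P||Q) ≠ D_KL(Q||P) in general.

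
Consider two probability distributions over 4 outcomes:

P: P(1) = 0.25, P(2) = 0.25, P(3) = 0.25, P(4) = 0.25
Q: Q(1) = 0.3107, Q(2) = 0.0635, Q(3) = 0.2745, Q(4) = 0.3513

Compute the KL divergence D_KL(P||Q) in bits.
0.2595 bits

D_KL(P||Q) = Σ P(x) log₂(P(x)/Q(x))

Computing term by term:
  P(1)·log₂(P(1)/Q(1)) = 0.25·log₂(0.25/0.3107) = -0.07840
  P(2)·log₂(P(2)/Q(2)) = 0.25·log₂(0.25/0.0635) = 0.49427
  P(3)·log₂(P(3)/Q(3)) = 0.25·log₂(0.25/0.2745) = -0.03372
  P(4)·log₂(P(4)/Q(4)) = 0.25·log₂(0.25/0.3513) = -0.12269

D_KL(P||Q) = -0.07840 + 0.49427 - 0.03372 - 0.12269 = 0.25946 ≈ 0.2595 bits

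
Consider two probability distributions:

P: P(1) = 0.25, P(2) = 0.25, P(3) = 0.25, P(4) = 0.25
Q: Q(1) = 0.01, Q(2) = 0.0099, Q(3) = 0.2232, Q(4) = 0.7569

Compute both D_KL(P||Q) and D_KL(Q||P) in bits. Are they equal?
D_KL(P||Q) = 1.9669 bits, D_KL(Q||P) = 1.0806 bits. No, they are not equal.

D_KL(P||Q) = Σ P(x) log₂(P(x)/Q(x))

Computing term by term:
  P(1)·log₂(P(1)/Q(1)) = 0.25·log₂(0.25/0.01) = 1.16096
  P(2)·log₂(P(2)/Q(2)) = 0.25·log₂(0.25/0.0099) = 1.16459
  P(3)·log₂(P(3)/Q(3)) = 0.25·log₂(0.25/0.2232) = 0.04090
  P(4)·log₂(P(4)/Q(4)) = 0.25·log₂(0.25/0.7569) = -0.39954

D_KL(P||Q) = 1.16096 + 1.16459 + 0.04090 - 0.39954 = 1.96691 ≈ 1.9669 bits

D_KL(Q||P) = Σ Q(x) log₂(Q(x)/P(x))

Computing term by term:
  Q(1)·log₂(Q(1)/P(1)) = 0.01·log₂(0.01/0.25) = -0.04644
  Q(2)·log₂(Q(2)/P(2)) = 0.0099·log₂(0.0099/0.25) = -0.04612
  Q(3)·log₂(Q(3)/P(3)) = 0.2232·log₂(0.2232/0.25) = -0.03651
  Q(4)·log₂(Q(4)/P(4)) = 0.7569·log₂(0.7569/0.25) = 1.20966

D_KL(Q||P) = -0.04644 - 0.04612 - 0.03651 + 1.20966 = 1.08059 ≈ 1.0806 bits

These are NOT equal (difference: 0.8863 bits). KL divergence is asymmetric: D_KL(P||Q) ≠ D_KL(Q||P) in general.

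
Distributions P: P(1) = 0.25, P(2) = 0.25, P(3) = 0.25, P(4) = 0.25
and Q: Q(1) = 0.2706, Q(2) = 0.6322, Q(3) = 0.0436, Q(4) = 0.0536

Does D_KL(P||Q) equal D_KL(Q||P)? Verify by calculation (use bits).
D_KL(P||Q) = 0.8221 bits, D_KL(Q||P) = 0.6482 bits. No — D_KL(P||Q) ≠ D_KL(Q||P) for this pair.

D_KL(P||Q) = Σ P(x) log₂(P(x)/Q(x))

Computing term by term:
  P(1)·log₂(P(1)/Q(1)) = 0.25·log₂(0.25/0.2706) = -0.02856
  P(2)·log₂(P(2)/Q(2)) = 0.25·log₂(0.25/0.6322) = -0.33461
  P(3)·log₂(P(3)/Q(3)) = 0.25·log₂(0.25/0.0436) = 0.62988
  P(4)·log₂(P(4)/Q(4)) = 0.25·log₂(0.25/0.0536) = 0.55541

D_KL(P||Q) = -0.02856 - 0.33461 + 0.62988 + 0.55541 = 0.82212 ≈ 0.8221 bits

D_KL(Q||P) = Σ Q(x) log₂(Q(x)/P(x))

Computing term by term:
  Q(1)·log₂(Q(1)/P(1)) = 0.2706·log₂(0.2706/0.25) = 0.03091
  Q(2)·log₂(Q(2)/P(2)) = 0.6322·log₂(0.6322/0.25) = 0.84617
  Q(3)·log₂(Q(3)/P(3)) = 0.0436·log₂(0.0436/0.25) = -0.10985
  Q(4)·log₂(Q(4)/P(4)) = 0.0536·log₂(0.0536/0.25) = -0.11908

D_KL(Q||P) = 0.03091 + 0.84617 - 0.10985 - 0.11908 = 0.64815 ≈ 0.6482 bits

These are NOT equal (difference: 0.1739 bits). KL divergence is asymmetric: D_KL(P||Q) ≠ D_KL(Q||P) in general.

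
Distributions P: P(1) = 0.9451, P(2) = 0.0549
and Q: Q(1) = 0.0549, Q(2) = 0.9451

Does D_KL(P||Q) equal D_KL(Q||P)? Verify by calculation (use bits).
D_KL(P||Q) = 3.6548 bits, D_KL(Q||P) = 3.6548 bits. Yes — for this pair D_KL(P||Q) = D_KL(Q||P).

D_KL(P||Q) = Σ P(x) log₂(P(x)/Q(x))

Computing term by term:
  P(1)·log₂(P(1)/Q(1)) = 0.9451·log₂(0.9451/0.0549) = 3.88019
  P(2)·log₂(P(2)/Q(2)) = 0.0549·log₂(0.0549/0.9451) = -0.22540

D_KL(P||Q) = 3.88019 - 0.22540 = 3.65479 ≈ 3.6548 bits

D_KL(Q||P) = Σ Q(x) log₂(Q(x)/P(x))

Computing term by term:
  Q(1)·log₂(Q(1)/P(1)) = 0.0549·log₂(0.0549/0.9451) = -0.22540
  Q(2)·log₂(Q(2)/P(2)) = 0.9451·log₂(0.9451/0.0549) = 3.88019

D_KL(Q||P) = -0.22540 + 3.88019 = 3.65479 ≈ 3.6548 bits

These ARE equal here. Q is P with outcomes relabeled (Q(1) = P(2), Q(2) = P(1)) by a relabeling that is its own inverse, so the two sums contain exactly the same terms in a different order. This is a special case — KL divergence is not symmetric in general: D_KL(P||Q) ≠ D_KL(Q||P) for most P, Q.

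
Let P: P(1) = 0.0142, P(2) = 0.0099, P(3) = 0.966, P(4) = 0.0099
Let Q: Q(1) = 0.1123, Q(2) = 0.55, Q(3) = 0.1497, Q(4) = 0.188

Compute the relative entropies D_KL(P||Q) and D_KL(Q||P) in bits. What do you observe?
D_KL(P||Q) = 2.4567 bits, D_KL(Q||P) = 3.9185 bits. The two directions give different values (D_KL(Q||P) exceeds D_KL(P||Q) by 1.4618 bits): KL divergence is asymmetric.

D_KL(P||Q) = Σ P(x) log₂(P(x)/Q(x))

Computing term by term:
  P(1)·log₂(P(1)/Q(1)) = 0.0142·log₂(0.0142/0.1123) = -0.04236
  P(2)·log₂(P(2)/Q(2)) = 0.0099·log₂(0.0099/0.55) = -0.05738
  P(3)·log₂(P(3)/Q(3)) = 0.966·log₂(0.966/0.1497) = 2.59849
  P(4)·log₂(P(4)/Q(4)) = 0.0099·log₂(0.0099/0.188) = -0.04205

D_KL(P||Q) = -0.04236 - 0.05738 + 2.59849 - 0.04205 = 2.45670 ≈ 2.4567 bits

D_KL(Q||P) = Σ Q(x) log₂(Q(x)/P(x))

Computing term by term:
  Q(1)·log₂(Q(1)/P(1)) = 0.1123·log₂(0.1123/0.0142) = 0.33504
  Q(2)·log₂(Q(2)/P(2)) = 0.55·log₂(0.55/0.0099) = 3.18772
  Q(3)·log₂(Q(3)/P(3)) = 0.1497·log₂(0.1497/0.966) = -0.40269
  Q(4)·log₂(Q(4)/P(4)) = 0.188·log₂(0.188/0.0099) = 0.79847

D_KL(Q||P) = 0.33504 + 3.18772 - 0.40269 + 0.79847 = 3.91854 ≈ 3.9185 bits

These are NOT equal (difference: 1.4618 bits). KL divergence is asymmetric: D_KL(P||Q) ≠ D_KL(Q||P) in general.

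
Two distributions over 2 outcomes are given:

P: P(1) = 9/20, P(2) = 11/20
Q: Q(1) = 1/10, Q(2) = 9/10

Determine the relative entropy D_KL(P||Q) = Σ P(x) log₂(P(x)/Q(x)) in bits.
0.5857 bits

D_KL(P||Q) = Σ P(x) log₂(P(x)/Q(x))

Computing term by term:
  P(1)·log₂(P(1)/Q(1)) = (9/20)·log₂((9/20)/(1/10)) = 0.97647
  P(2)·log₂(P(2)/Q(2)) = (11/20)·log₂((11/20)/(9/10)) = -0.39077

D_KL(P||Q) = 0.97647 - 0.39077 = 0.58570 ≈ 0.5857 bits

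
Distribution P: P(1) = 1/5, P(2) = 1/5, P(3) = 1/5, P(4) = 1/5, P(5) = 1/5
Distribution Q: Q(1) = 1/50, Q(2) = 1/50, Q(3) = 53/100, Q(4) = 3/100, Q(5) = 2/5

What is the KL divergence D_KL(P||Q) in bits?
1.3950 bits

D_KL(P||Q) = Σ P(x) log₂(P(x)/Q(x))

Computing term by term:
  P(1)·log₂(P(1)/Q(1)) = (1/5)·log₂((1/5)/(1/50)) = 0.66439
  P(2)·log₂(P(2)/Q(2)) = (1/5)·log₂((1/5)/(1/50)) = 0.66439
  P(3)·log₂(P(3)/Q(3)) = (1/5)·log₂((1/5)/(53/100)) = -0.28120
  P(4)·log₂(P(4)/Q(4)) = (1/5)·log₂((1/5)/(3/100)) = 0.54739
  P(5)·log₂(P(5)/Q(5)) = (1/5)·log₂((1/5)/(2/5)) = -0.20000

D_KL(P||Q) = 0.66439 + 0.66439 - 0.28120 + 0.54739 - 0.20000 = 1.39497 ≈ 1.3950 bits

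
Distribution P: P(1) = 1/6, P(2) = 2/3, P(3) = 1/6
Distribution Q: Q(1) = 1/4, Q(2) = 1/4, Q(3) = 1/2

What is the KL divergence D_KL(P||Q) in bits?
0.5817 bits

D_KL(P||Q) = Σ P(x) log₂(P(x)/Q(x))

Computing term by term:
  P(1)·log₂(P(1)/Q(1)) = (1/6)·log₂((1/6)/(1/4)) = -0.09749
  P(2)·log₂(P(2)/Q(2)) = (2/3)·log₂((2/3)/(1/4)) = 0.94336
  P(3)·log₂(P(3)/Q(3)) = (1/6)·log₂((1/6)/(1/2)) = -0.26416

D_KL(P||Q) = -0.09749 + 0.94336 - 0.26416 = 0.58171 ≈ 0.5817 bits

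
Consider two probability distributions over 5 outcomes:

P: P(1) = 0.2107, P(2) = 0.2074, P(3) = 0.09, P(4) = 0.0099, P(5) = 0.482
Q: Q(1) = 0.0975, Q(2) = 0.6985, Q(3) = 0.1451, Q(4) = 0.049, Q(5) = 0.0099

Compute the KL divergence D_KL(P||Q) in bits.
2.4879 bits

D_KL(P||Q) = Σ P(x) log₂(P(x)/Q(x))

Computing term by term:
  P(1)·log₂(P(1)/Q(1)) = 0.2107·log₂(0.2107/0.0975) = 0.23424
  P(2)·log₂(P(2)/Q(2)) = 0.2074·log₂(0.2074/0.6985) = -0.36333
  P(3)·log₂(P(3)/Q(3)) = 0.09·log₂(0.09/0.1451) = -0.06201
  P(4)·log₂(P(4)/Q(4)) = 0.0099·log₂(0.0099/0.049) = -0.02284
  P(5)·log₂(P(5)/Q(5)) = 0.482·log₂(0.482/0.0099) = 2.70183

D_KL(P||Q) = 0.23424 - 0.36333 - 0.06201 - 0.02284 + 2.70183 = 2.48789 ≈ 2.4879 bits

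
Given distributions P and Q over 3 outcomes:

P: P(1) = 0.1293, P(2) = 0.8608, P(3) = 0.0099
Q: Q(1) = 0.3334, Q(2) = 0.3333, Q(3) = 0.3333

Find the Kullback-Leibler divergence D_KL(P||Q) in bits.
0.9514 bits

D_KL(P||Q) = Σ P(x) log₂(P(x)/Q(x))

Computing term by term:
  P(1)·log₂(P(1)/Q(1)) = 0.1293·log₂(0.1293/0.3334) = -0.17669
  P(2)·log₂(P(2)/Q(2)) = 0.8608·log₂(0.8608/0.3333) = 1.17831
  P(3)·log₂(P(3)/Q(3)) = 0.0099·log₂(0.0099/0.3333) = -0.05023

D_KL(P||Q) = -0.17669 + 1.17831 - 0.05023 = 0.95139 ≈ 0.9514 bits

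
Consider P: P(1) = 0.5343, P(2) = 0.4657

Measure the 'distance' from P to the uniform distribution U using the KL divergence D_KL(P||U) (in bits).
0.0034 bits

U(i) = 1/2 for all i

D_KL(P||U) = Σ P(x) log₂(P(x) / (1/2))
           = Σ P(x) log₂(P(x)) + log₂(2)
           = log₂(2) - H(P)

H(P) = -Σ P(x) log₂(P(x)):
  -P(1)·log₂(P(1)) = -(0.5343)·log₂(0.5343) = 0.48316
  -P(2)·log₂(P(2)) = -(0.4657)·log₂(0.4657) = 0.51345
H(P) = 0.48316 + 0.51345 = 0.99661 bits

log₂(2) = 1.00000 bits

D_KL(P||U) = 1.00000 - 0.99661 = 0.00339 ≈ 0.0034 bits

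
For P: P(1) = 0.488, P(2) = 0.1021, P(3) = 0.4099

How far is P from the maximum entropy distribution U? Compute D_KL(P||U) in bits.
0.2164 bits

U(i) = 1/3 for all i

D_KL(P||U) = Σ P(x) log₂(P(x) / (1/3))
           = Σ P(x) log₂(P(x)) + log₂(3)
           = log₂(3) - H(P)

H(P) = -Σ P(x) log₂(P(x)):
  -P(1)·log₂(P(1)) = -(0.488)·log₂(0.488) = 0.50510
  -P(2)·log₂(P(2)) = -(0.1021)·log₂(0.1021) = 0.33611
  -P(3)·log₂(P(3)) = -(0.4099)·log₂(0.4099) = 0.52740
H(P) = 0.50510 + 0.33611 + 0.52740 = 1.36861 bits

log₂(3) = 1.58496 bits

D_KL(P||U) = 1.58496 - 1.36861 = 0.21635 ≈ 0.2164 bits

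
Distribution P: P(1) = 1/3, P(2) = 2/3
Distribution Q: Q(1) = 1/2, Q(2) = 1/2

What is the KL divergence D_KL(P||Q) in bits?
0.0817 bits

D_KL(P||Q) = Σ P(x) log₂(P(x)/Q(x))

Computing term by term:
  P(1)·log₂(P(1)/Q(1)) = (1/3)·log₂((1/3)/(1/2)) = -0.19499
  P(2)·log₂(P(2)/Q(2)) = (2/3)·log₂((2/3)/(1/2)) = 0.27669

D_KL(P||Q) = -0.19499 + 0.27669 = 0.08170 ≈ 0.0817 bits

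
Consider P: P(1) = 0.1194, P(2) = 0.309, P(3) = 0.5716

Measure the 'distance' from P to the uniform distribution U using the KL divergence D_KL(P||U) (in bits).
0.2341 bits

U(i) = 1/3 for all i

D_KL(P||U) = Σ P(x) log₂(P(x) / (1/3))
           = Σ P(x) log₂(P(x)) + log₂(3)
           = log₂(3) - H(P)

H(P) = -Σ P(x) log₂(P(x)):
  -P(1)·log₂(P(1)) = -(0.1194)·log₂(0.1194) = 0.36610
  -P(2)·log₂(P(2)) = -(0.309)·log₂(0.309) = 0.52355
  -P(3)·log₂(P(3)) = -(0.5716)·log₂(0.5716) = 0.46124
H(P) = 0.36610 + 0.52355 + 0.46124 = 1.35089 bits

log₂(3) = 1.58496 bits

D_KL(P||U) = 1.58496 - 1.35089 = 0.23407 ≈ 0.2341 bits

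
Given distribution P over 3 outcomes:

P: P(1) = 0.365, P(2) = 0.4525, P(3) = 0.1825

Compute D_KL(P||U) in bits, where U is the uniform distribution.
0.0887 bits

U(i) = 1/3 for all i

D_KL(P||U) = Σ P(x) log₂(P(x) / (1/3))
           = Σ P(x) log₂(P(x)) + log₂(3)
           = log₂(3) - H(P)

H(P) = -Σ P(x) log₂(P(x)):
  -P(1)·log₂(P(1)) = -(0.365)·log₂(0.365) = 0.53072
  -P(2)·log₂(P(2)) = -(0.4525)·log₂(0.4525) = 0.51766
  -P(3)·log₂(P(3)) = -(0.1825)·log₂(0.1825) = 0.44786
H(P) = 0.53072 + 0.51766 + 0.44786 = 1.49624 bits

log₂(3) = 1.58496 bits

D_KL(P||U) = 1.58496 - 1.49624 = 0.08872 ≈ 0.0887 bits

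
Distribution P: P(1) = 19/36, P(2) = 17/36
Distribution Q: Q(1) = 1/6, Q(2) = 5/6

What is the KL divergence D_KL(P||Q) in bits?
0.4907 bits

D_KL(P||Q) = Σ P(x) log₂(P(x)/Q(x))

Computing term by term:
  P(1)·log₂(P(1)/Q(1)) = (19/36)·log₂((19/36)/(1/6)) = 0.87768
  P(2)·log₂(P(2)/Q(2)) = (17/36)·log₂((17/36)/(5/6)) = -0.38695

D_KL(P||Q) = 0.87768 - 0.38695 = 0.49073 ≈ 0.4907 bits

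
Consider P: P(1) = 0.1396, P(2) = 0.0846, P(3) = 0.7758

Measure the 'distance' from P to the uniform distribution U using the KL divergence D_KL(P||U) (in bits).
0.6028 bits

U(i) = 1/3 for all i

D_KL(P||U) = Σ P(x) log₂(P(x) / (1/3))
           = Σ P(x) log₂(P(x)) + log₂(3)
           = log₂(3) - H(P)

H(P) = -Σ P(x) log₂(P(x)):
  -P(1)·log₂(P(1)) = -(0.1396)·log₂(0.1396) = 0.39655
  -P(2)·log₂(P(2)) = -(0.0846)·log₂(0.0846) = 0.30145
  -P(3)·log₂(P(3)) = -(0.7758)·log₂(0.7758) = 0.28413
H(P) = 0.39655 + 0.30145 + 0.28413 = 0.98213 bits

log₂(3) = 1.58496 bits

D_KL(P||U) = 1.58496 - 0.98213 = 0.60283 ≈ 0.6028 bits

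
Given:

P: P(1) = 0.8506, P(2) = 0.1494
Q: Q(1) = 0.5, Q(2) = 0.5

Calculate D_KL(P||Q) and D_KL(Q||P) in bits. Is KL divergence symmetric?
D_KL(P||Q) = 0.3917 bits, D_KL(Q||P) = 0.4881 bits. No, KL divergence is not symmetric.

D_KL(P||Q) = Σ P(x) log₂(P(x)/Q(x))

Computing term by term:
  P(1)·log₂(P(1)/Q(1)) = 0.8506·log₂(0.8506/0.5) = 0.65203
  P(2)·log₂(P(2)/Q(2)) = 0.1494·log₂(0.1494/0.5) = -0.26037

D_KL(P||Q) = 0.65203 - 0.26037 = 0.39166 ≈ 0.3917 bits

D_KL(Q||P) = Σ Q(x) log₂(Q(x)/P(x))

Computing term by term:
  Q(1)·log₂(Q(1)/P(1)) = 0.5·log₂(0.5/0.8506) = -0.38328
  Q(2)·log₂(Q(2)/P(2)) = 0.5·log₂(0.5/0.1494) = 0.87137

D_KL(Q||P) = -0.38328 + 0.87137 = 0.48809 ≈ 0.4881 bits

These are NOT equal (difference: 0.0964 bits). KL divergence is asymmetric: D_KL(P||Q) ≠ D_KL(Q||P) in general.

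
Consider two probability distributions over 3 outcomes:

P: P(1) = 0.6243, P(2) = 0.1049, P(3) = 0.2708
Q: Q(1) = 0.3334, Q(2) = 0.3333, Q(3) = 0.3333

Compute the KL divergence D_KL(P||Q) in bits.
0.3089 bits

D_KL(P||Q) = Σ P(x) log₂(P(x)/Q(x))

Computing term by term:
  P(1)·log₂(P(1)/Q(1)) = 0.6243·log₂(0.6243/0.3334) = 0.56498
  P(2)·log₂(P(2)/Q(2)) = 0.1049·log₂(0.1049/0.3333) = -0.17495
  P(3)·log₂(P(3)/Q(3)) = 0.2708·log₂(0.2708/0.3333) = -0.08113

D_KL(P||Q) = 0.56498 - 0.17495 - 0.08113 = 0.30890 ≈ 0.3089 bits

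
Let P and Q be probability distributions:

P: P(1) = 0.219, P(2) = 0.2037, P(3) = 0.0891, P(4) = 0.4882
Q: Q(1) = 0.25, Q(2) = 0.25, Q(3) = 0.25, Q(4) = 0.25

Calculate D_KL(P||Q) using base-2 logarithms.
0.2367 bits

D_KL(P||Q) = Σ P(x) log₂(P(x)/Q(x))

Computing term by term:
  P(1)·log₂(P(1)/Q(1)) = 0.219·log₂(0.219/0.25) = -0.04183
  P(2)·log₂(P(2)/Q(2)) = 0.2037·log₂(0.2037/0.25) = -0.06019
  P(3)·log₂(P(3)/Q(3)) = 0.0891·log₂(0.0891/0.25) = -0.13262
  P(4)·log₂(P(4)/Q(4)) = 0.4882·log₂(0.4882/0.25) = 0.47138

D_KL(P||Q) = -0.04183 - 0.06019 - 0.13262 + 0.47138 = 0.23674 ≈ 0.2367 bits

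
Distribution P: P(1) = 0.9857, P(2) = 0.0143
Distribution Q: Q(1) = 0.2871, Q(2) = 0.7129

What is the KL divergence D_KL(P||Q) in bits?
1.6735 bits

D_KL(P||Q) = Σ P(x) log₂(P(x)/Q(x))

Computing term by term:
  P(1)·log₂(P(1)/Q(1)) = 0.9857·log₂(0.9857/0.2871) = 1.75415
  P(2)·log₂(P(2)/Q(2)) = 0.0143·log₂(0.0143/0.7129) = -0.08065

D_KL(P||Q) = 1.75415 - 0.08065 = 1.67350 ≈ 1.6735 bits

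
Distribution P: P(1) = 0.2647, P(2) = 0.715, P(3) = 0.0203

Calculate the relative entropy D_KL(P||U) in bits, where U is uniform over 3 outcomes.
0.6172 bits

U(i) = 1/3 for all i

D_KL(P||U) = Σ P(x) log₂(P(x) / (1/3))
           = Σ P(x) log₂(P(x)) + log₂(3)
           = log₂(3) - H(P)

H(P) = -Σ P(x) log₂(P(x)):
  -P(1)·log₂(P(1)) = -(0.2647)·log₂(0.2647) = 0.50758
  -P(2)·log₂(P(2)) = -(0.715)·log₂(0.715) = 0.34605
  -P(3)·log₂(P(3)) = -(0.0203)·log₂(0.0203) = 0.11413
H(P) = 0.50758 + 0.34605 + 0.11413 = 0.96776 bits

log₂(3) = 1.58496 bits

D_KL(P||U) = 1.58496 - 0.96776 = 0.61720 ≈ 0.6172 bits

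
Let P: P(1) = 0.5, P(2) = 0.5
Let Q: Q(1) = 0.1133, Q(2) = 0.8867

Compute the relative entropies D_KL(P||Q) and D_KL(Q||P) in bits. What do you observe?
D_KL(P||Q) = 0.6576 bits, D_KL(Q||P) = 0.4902 bits. The two directions give different values (D_KL(P||Q) exceeds D_KL(Q||P) by 0.1674 bits): KL divergence is asymmetric.

D_KL(P||Q) = Σ P(x) log₂(P(x)/Q(x))

Computing term by term:
  P(1)·log₂(P(1)/Q(1)) = 0.5·log₂(0.5/0.1133) = 1.07089
  P(2)·log₂(P(2)/Q(2)) = 0.5·log₂(0.5/0.8867) = -0.41326

D_KL(P||Q) = 1.07089 - 0.41326 = 0.65763 ≈ 0.6576 bits

D_KL(Q||P) = Σ Q(x) log₂(Q(x)/P(x))

Computing term by term:
  Q(1)·log₂(Q(1)/P(1)) = 0.1133·log₂(0.1133/0.5) = -0.24266
  Q(2)·log₂(Q(2)/P(2)) = 0.8867·log₂(0.8867/0.5) = 0.73287

D_KL(Q||P) = -0.24266 + 0.73287 = 0.49021 ≈ 0.4902 bits

These are NOT equal (difference: 0.1674 bits). KL divergence is asymmetric: D_KL(P||Q) ≠ D_KL(Q||P) in general.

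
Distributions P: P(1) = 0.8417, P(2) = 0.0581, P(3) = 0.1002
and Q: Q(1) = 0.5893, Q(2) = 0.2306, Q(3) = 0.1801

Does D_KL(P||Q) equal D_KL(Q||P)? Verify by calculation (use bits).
D_KL(P||Q) = 0.2326 bits, D_KL(Q||P) = 0.3079 bits. No — D_KL(P||Q) ≠ D_KL(Q||P) for this pair.

D_KL(P||Q) = Σ P(x) log₂(P(x)/Q(x))

Computing term by term:
  P(1)·log₂(P(1)/Q(1)) = 0.8417·log₂(0.8417/0.5893) = 0.43289
  P(2)·log₂(P(2)/Q(2)) = 0.0581·log₂(0.0581/0.2306) = -0.11555
  P(3)·log₂(P(3)/Q(3)) = 0.1002·log₂(0.1002/0.1801) = -0.08476

D_KL(P||Q) = 0.43289 - 0.11555 - 0.08476 = 0.23258 ≈ 0.2326 bits

D_KL(Q||P) = Σ Q(x) log₂(Q(x)/P(x))

Computing term by term:
  Q(1)·log₂(Q(1)/P(1)) = 0.5893·log₂(0.5893/0.8417) = -0.30308
  Q(2)·log₂(Q(2)/P(2)) = 0.2306·log₂(0.2306/0.0581) = 0.45861
  Q(3)·log₂(Q(3)/P(3)) = 0.1801·log₂(0.1801/0.1002) = 0.15235

D_KL(Q||P) = -0.30308 + 0.45861 + 0.15235 = 0.30788 ≈ 0.3079 bits

These are NOT equal (difference: 0.0753 bits). KL divergence is asymmetric: D_KL(P||Q) ≠ D_KL(Q||P) in general.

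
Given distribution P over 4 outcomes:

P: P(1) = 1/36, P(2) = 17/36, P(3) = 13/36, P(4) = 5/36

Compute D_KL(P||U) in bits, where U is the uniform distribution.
0.4190 bits

U(i) = 1/4 for all i

D_KL(P||U) = Σ P(x) log₂(P(x) / (1/4))
           = Σ P(x) log₂(P(x)) + log₂(4)
           = log₂(4) - H(P)

H(P) = -Σ P(x) log₂(P(x)):
  -P(1)·log₂(P(1)) = -(1/36)·log₂(1/36) = 0.14361
  -P(2)·log₂(P(2)) = -(17/36)·log₂(17/36) = 0.51116
  -P(3)·log₂(P(3)) = -(13/36)·log₂(13/36) = 0.53065
  -P(4)·log₂(P(4)) = -(5/36)·log₂(5/36) = 0.39556
H(P) = 0.14361 + 0.51116 + 0.53065 + 0.39556 = 1.58098 bits

log₂(4) = 2.00000 bits

D_KL(P||U) = 2.00000 - 1.58098 = 0.41902 ≈ 0.4190 bits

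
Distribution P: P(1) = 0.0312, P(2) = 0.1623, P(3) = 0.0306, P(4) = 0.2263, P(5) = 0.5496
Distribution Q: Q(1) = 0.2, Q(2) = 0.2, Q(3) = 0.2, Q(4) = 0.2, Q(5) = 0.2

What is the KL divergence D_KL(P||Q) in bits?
0.6264 bits

D_KL(P||Q) = Σ P(x) log₂(P(x)/Q(x))

Computing term by term:
  P(1)·log₂(P(1)/Q(1)) = 0.0312·log₂(0.0312/0.2) = -0.08363
  P(2)·log₂(P(2)/Q(2)) = 0.1623·log₂(0.1623/0.2) = -0.04891
  P(3)·log₂(P(3)/Q(3)) = 0.0306·log₂(0.0306/0.2) = -0.08288
  P(4)·log₂(P(4)/Q(4)) = 0.2263·log₂(0.2263/0.2) = 0.04033
  P(5)·log₂(P(5)/Q(5)) = 0.5496·log₂(0.5496/0.2) = 0.80153

D_KL(P||Q) = -0.08363 - 0.04891 - 0.08288 + 0.04033 + 0.80153 = 0.62644 ≈ 0.6264 bits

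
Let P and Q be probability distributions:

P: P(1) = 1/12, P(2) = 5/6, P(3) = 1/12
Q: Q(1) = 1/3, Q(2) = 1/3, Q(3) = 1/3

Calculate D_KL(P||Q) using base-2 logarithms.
0.7683 bits

D_KL(P||Q) = Σ P(x) log₂(P(x)/Q(x))

Computing term by term:
  P(1)·log₂(P(1)/Q(1)) = (1/12)·log₂((1/12)/(1/3)) = -0.16667
  P(2)·log₂(P(2)/Q(2)) = (5/6)·log₂((5/6)/(1/3)) = 1.10161
  P(3)·log₂(P(3)/Q(3)) = (1/12)·log₂((1/12)/(1/3)) = -0.16667

D_KL(P||Q) = -0.16667 + 1.10161 - 0.16667 = 0.76827 ≈ 0.7683 bits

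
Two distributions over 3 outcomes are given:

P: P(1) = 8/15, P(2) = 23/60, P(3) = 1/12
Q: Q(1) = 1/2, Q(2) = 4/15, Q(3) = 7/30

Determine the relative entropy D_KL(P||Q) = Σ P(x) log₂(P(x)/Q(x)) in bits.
0.1266 bits

D_KL(P||Q) = Σ P(x) log₂(P(x)/Q(x))

Computing term by term:
  P(1)·log₂(P(1)/Q(1)) = (8/15)·log₂((8/15)/(1/2)) = 0.04966
  P(2)·log₂(P(2)/Q(2)) = (23/60)·log₂((23/60)/(4/15)) = 0.20070
  P(3)·log₂(P(3)/Q(3)) = (1/12)·log₂((1/12)/(7/30)) = -0.12379

D_KL(P||Q) = 0.04966 + 0.20070 - 0.12379 = 0.12657 ≈ 0.1266 bits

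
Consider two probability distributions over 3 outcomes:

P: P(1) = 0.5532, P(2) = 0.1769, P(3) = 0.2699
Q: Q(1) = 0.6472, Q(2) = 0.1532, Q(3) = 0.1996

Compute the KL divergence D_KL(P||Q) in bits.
0.0290 bits

D_KL(P||Q) = Σ P(x) log₂(P(x)/Q(x))

Computing term by term:
  P(1)·log₂(P(1)/Q(1)) = 0.5532·log₂(0.5532/0.6472) = -0.12525
  P(2)·log₂(P(2)/Q(2)) = 0.1769·log₂(0.1769/0.1532) = 0.03671
  P(3)·log₂(P(3)/Q(3)) = 0.2699·log₂(0.2699/0.1996) = 0.11749

D_KL(P||Q) = -0.12525 + 0.03671 + 0.11749 = 0.02895 ≈ 0.0290 bits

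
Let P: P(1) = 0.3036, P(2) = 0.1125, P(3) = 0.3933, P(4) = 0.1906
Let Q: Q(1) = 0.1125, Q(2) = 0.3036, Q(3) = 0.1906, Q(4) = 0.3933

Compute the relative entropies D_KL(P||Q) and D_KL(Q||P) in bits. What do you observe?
D_KL(P||Q) = 0.4855 bits, D_KL(Q||P) = 0.4855 bits. The two directions give the same value here, because Q is a self-inverse relabeling of P; in general KL divergence is asymmetric.

D_KL(P||Q) = Σ P(x) log₂(P(x)/Q(x))

Computing term by term:
  P(1)·log₂(P(1)/Q(1)) = 0.3036·log₂(0.3036/0.1125) = 0.43483
  P(2)·log₂(P(2)/Q(2)) = 0.1125·log₂(0.1125/0.3036) = -0.16113
  P(3)·log₂(P(3)/Q(3)) = 0.3933·log₂(0.3933/0.1906) = 0.41103
  P(4)·log₂(P(4)/Q(4)) = 0.1906·log₂(0.1906/0.3933) = -0.19919

D_KL(P||Q) = 0.43483 - 0.16113 + 0.41103 - 0.19919 = 0.48554 ≈ 0.4855 bits

D_KL(Q||P) = Σ Q(x) log₂(Q(x)/P(x))

Computing term by term:
  Q(1)·log₂(Q(1)/P(1)) = 0.1125·log₂(0.1125/0.3036) = -0.16113
  Q(2)·log₂(Q(2)/P(2)) = 0.3036·log₂(0.3036/0.1125) = 0.43483
  Q(3)·log₂(Q(3)/P(3)) = 0.1906·log₂(0.1906/0.3933) = -0.19919
  Q(4)·log₂(Q(4)/P(4)) = 0.3933·log₂(0.3933/0.1906) = 0.41103

D_KL(Q||P) = -0.16113 + 0.43483 - 0.19919 + 0.41103 = 0.48554 ≈ 0.4855 bits

These ARE equal here. Q is P with outcomes relabeled (Q(1) = P(2), Q(2) = P(1), Q(3) = P(4), Q(4) = P(3)) by a relabeling that is its own inverse, so the two sums contain exactly the same terms in a different order. This is a special case — KL divergence is not symmetric in general: D_KL(P||Q) ≠ D_KL(Q||P) for most P, Q.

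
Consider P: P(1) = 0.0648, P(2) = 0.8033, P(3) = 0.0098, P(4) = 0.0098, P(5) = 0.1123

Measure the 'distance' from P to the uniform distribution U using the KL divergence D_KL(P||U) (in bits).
1.3272 bits

U(i) = 1/5 for all i

D_KL(P||U) = Σ P(x) log₂(P(x) / (1/5))
           = Σ P(x) log₂(P(x)) + log₂(5)
           = log₂(5) - H(P)

H(P) = -Σ P(x) log₂(P(x)):
  -P(1)·log₂(P(1)) = -(0.0648)·log₂(0.0648) = 0.25582
  -P(2)·log₂(P(2)) = -(0.8033)·log₂(0.8033) = 0.25383
  -P(3)·log₂(P(3)) = -(0.0098)·log₂(0.0098) = 0.06540
  -P(4)·log₂(P(4)) = -(0.0098)·log₂(0.0098) = 0.06540
  -P(5)·log₂(P(5)) = -(0.1123)·log₂(0.1123) = 0.35426
H(P) = 0.25582 + 0.25383 + 0.06540 + 0.06540 + 0.35426 = 0.99471 bits

log₂(5) = 2.32193 bits

D_KL(P||U) = 2.32193 - 0.99471 = 1.32722 ≈ 1.3272 bits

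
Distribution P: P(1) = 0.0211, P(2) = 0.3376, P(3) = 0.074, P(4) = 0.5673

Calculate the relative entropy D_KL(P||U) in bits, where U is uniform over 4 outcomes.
0.6117 bits

U(i) = 1/4 for all i

D_KL(P||U) = Σ P(x) log₂(P(x) / (1/4))
           = Σ P(x) log₂(P(x)) + log₂(4)
           = log₂(4) - H(P)

H(P) = -Σ P(x) log₂(P(x)):
  -P(1)·log₂(P(1)) = -(0.0211)·log₂(0.0211) = 0.11746
  -P(2)·log₂(P(2)) = -(0.3376)·log₂(0.3376) = 0.52889
  -P(3)·log₂(P(3)) = -(0.074)·log₂(0.074) = 0.27797
  -P(4)·log₂(P(4)) = -(0.5673)·log₂(0.5673) = 0.46395
H(P) = 0.11746 + 0.52889 + 0.27797 + 0.46395 = 1.38827 bits

log₂(4) = 2.00000 bits

D_KL(P||U) = 2.00000 - 1.38827 = 0.61173 ≈ 0.6117 bits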